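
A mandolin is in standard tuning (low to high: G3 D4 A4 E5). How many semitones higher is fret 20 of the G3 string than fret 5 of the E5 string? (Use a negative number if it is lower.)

G3 at fret 20 → D#5 (MIDI 75); E5 at fret 5 → A5 (MIDI 81).
75 − 81 = -6, so the two pitches are 6 semitones apart.

-6 semitones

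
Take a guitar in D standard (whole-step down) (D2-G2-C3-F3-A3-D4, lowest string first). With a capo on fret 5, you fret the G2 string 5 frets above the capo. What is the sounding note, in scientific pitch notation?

The capo raises the open G2 by 5 semitones to C3; fretting 5 more gives G2 + 5 + 5 = G2 + 10 semitones = F3.

F3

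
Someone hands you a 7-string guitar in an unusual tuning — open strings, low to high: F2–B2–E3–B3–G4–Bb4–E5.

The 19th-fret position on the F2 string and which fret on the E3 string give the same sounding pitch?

F2 at fret 19 is F2 + 19 semitones = C4.
The open E3 string is 11 semitones above the open F2, so the same pitch on the E3 string lies at fret 19 − 11 = 8.

8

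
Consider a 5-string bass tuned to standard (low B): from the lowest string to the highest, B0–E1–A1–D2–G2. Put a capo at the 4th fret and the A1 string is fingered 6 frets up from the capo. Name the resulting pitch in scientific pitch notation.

The capo raises the open A1 by 4 semitones to C#2; fretting 6 more gives A1 + 4 + 6 = A1 + 10 semitones = G2.

G2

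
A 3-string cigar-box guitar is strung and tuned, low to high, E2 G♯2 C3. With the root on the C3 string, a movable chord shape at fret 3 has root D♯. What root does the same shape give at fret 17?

Moving from fret 3 to fret 17 shifts the root by 14 semitones.
D♯ up 14 semitones is F.

F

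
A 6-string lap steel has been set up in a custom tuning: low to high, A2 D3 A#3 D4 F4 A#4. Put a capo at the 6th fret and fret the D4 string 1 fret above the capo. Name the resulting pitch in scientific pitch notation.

The capo raises the open D4 by 6 semitones to G#4; fretting 1 more gives D4 + 6 + 1 = D4 + 7 semitones = A4.

A4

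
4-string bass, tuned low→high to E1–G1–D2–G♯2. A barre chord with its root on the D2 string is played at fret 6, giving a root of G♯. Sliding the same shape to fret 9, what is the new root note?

Moving from fret 6 to fret 9 shifts the root by 3 semitones.
G♯ up 3 semitones is B.

B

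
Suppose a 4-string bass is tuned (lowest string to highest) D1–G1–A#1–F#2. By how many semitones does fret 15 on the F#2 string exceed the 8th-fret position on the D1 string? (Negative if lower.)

23 semitones

F#2 at fret 15 → A3 (MIDI 57); D1 at fret 8 → A#1 (MIDI 34).
57 − 34 = 23, so the two pitches are 23 semitones apart.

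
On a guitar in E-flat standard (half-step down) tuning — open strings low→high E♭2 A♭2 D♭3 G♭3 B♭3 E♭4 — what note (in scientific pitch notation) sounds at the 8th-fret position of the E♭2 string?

B2

The open E♭2 string plus 8 semitones: Eb–E–F–Gb–G–Ab–A–Bb–B.
No B→C boundary is crossed, so the octave stays at 2.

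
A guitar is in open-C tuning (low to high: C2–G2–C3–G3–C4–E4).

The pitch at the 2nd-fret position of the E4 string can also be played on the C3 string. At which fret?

18

E4 at fret 2 is E4 + 2 semitones = F#4.
The open C3 string is 16 semitones below the open E4, so the same pitch on the C3 string lies at fret 2 + 16 = 18.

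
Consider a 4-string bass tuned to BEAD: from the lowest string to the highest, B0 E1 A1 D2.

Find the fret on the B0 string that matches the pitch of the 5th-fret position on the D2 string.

D2 at fret 5 is D2 + 5 semitones = G2.
The open B0 string is 15 semitones below the open D2, so the same pitch on the B0 string lies at fret 5 + 15 = 20.

20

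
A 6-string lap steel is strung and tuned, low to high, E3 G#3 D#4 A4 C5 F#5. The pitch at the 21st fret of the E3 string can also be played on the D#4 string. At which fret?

Fret 21 on E3 is MIDI 52 + 21 = 73 (C#5). On the D#4 string (open MIDI 63), that pitch is 73 − 63 = fret 10.

10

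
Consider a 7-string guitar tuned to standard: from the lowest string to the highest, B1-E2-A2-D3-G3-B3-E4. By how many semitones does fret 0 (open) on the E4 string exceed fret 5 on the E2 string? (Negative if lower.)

E4 at fret 0 → E4 (MIDI 64); E2 at fret 5 → A2 (MIDI 45).
64 − 45 = 19, so the two pitches are 19 semitones apart.

19 semitones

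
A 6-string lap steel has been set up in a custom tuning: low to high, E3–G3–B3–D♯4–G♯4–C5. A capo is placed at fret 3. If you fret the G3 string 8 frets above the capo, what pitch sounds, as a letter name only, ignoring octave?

The capo raises the open G3 by 3 semitones to A♯3; fretting 8 more gives G3 + 3 + 8 = G3 + 11 semitones, landing on F♯.

F♯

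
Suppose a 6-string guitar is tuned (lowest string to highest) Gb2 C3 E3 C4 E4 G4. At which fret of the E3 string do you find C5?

20

C5 is 20 semitones above the open E3 (E–F–Gb–G–…–Bb–B–C), so it sits at fret 20.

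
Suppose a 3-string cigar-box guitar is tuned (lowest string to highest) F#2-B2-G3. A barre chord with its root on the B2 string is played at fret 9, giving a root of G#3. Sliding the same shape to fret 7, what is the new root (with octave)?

F#3

Moving from fret 9 to fret 7 shifts the root by -2 semitones.
G#3 down 2 semitones is F#3.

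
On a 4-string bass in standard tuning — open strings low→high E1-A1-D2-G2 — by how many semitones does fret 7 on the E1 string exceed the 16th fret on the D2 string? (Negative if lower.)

E1 at fret 7 → B1 (MIDI 35); D2 at fret 16 → F#3 (MIDI 54).
35 − 54 = -19, so the two pitches are 19 semitones apart.

-19 semitones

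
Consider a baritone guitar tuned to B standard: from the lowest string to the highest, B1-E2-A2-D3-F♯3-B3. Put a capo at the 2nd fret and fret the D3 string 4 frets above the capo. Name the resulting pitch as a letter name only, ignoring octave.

G♯

The capo raises the open D3 by 2 semitones to E3; fretting 4 more gives D3 + 2 + 4 = D3 + 6 semitones, landing on G♯.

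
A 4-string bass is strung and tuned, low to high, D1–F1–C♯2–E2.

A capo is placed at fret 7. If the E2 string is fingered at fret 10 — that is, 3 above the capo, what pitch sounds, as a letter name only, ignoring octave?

The capo raises the open E2 by 7 semitones to B2; fretting 3 more gives E2 + 7 + 3 = E2 + 10 semitones, landing on D.

D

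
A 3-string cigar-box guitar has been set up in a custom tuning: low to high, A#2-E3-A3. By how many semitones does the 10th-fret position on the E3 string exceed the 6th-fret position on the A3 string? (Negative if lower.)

-1 semitone

E3 at fret 10 → D4 (MIDI 62); A3 at fret 6 → D#4 (MIDI 63).
62 − 63 = -1, so the two pitches are 1 semitone apart.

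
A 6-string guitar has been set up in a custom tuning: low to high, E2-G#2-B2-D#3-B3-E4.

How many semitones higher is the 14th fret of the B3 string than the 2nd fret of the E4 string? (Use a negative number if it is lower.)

7 semitones

B3 at fret 14 → C#5 (MIDI 73); E4 at fret 2 → F#4 (MIDI 66).
73 − 66 = 7, so the two pitches are 7 semitones apart.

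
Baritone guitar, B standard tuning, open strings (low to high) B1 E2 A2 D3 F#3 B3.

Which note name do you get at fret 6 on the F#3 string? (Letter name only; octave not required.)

C

F#3 is MIDI 54. Adding 6 gives 60; 60 mod 12 = 0, i.e. C.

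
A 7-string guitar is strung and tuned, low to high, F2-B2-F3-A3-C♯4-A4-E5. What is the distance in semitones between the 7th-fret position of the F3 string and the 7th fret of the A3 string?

F3 at fret 7 → C4 (MIDI 60); A3 at fret 7 → E4 (MIDI 64).
60 − 64 = -4, so the two pitches are 4 semitones apart, with E4 the higher.

4 semitones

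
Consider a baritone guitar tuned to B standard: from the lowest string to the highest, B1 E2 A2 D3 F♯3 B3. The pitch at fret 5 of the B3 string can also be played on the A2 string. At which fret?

19

Fret 5 on B3 is MIDI 59 + 5 = 64 (E4). On the A2 string (open MIDI 45), that pitch is 64 − 45 = fret 19.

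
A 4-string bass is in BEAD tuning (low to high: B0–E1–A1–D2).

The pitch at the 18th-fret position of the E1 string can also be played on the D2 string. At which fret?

8

E1 at fret 18 is E1 + 18 semitones = A#2.
The open D2 string is 10 semitones above the open E1, so the same pitch on the D2 string lies at fret 18 − 10 = 8.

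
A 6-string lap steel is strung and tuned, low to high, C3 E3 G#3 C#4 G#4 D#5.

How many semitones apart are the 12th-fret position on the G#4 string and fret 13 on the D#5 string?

G#4 at fret 12 → G#5 (MIDI 80); D#5 at fret 13 → E6 (MIDI 88).
80 − 88 = -8, so the two pitches are 8 semitones apart, with E6 the higher.

8 semitones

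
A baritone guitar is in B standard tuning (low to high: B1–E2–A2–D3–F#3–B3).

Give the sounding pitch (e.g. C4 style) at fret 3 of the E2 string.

Each fret is one semitone, so E2 + 3 = G2.

G2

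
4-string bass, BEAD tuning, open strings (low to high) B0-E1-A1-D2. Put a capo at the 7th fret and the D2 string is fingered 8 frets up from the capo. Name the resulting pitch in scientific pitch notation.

F3

The capo raises the open D2 by 7 semitones to A2; fretting 8 more gives D2 + 7 + 8 = D2 + 15 semitones = F3.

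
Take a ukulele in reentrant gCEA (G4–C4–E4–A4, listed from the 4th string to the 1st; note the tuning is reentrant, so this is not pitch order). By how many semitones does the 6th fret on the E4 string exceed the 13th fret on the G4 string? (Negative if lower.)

E4 at fret 6 → A♯4 (MIDI 70); G4 at fret 13 → G♯5 (MIDI 80).
70 − 80 = -10, so the two pitches are 10 semitones apart.

-10 semitones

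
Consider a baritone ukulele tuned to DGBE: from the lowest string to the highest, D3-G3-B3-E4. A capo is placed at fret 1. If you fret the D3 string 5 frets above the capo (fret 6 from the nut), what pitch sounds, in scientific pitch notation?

The capo raises the open D3 by 1 semitone to D♯3; fretting 5 more gives D3 + 1 + 5 = D3 + 6 semitones = G♯3.

G♯3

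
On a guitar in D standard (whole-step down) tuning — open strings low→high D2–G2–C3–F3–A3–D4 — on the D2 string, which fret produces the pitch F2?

3

F2 is 3 semitones above the open D2 (D–D#–E–F), so it sits at fret 3.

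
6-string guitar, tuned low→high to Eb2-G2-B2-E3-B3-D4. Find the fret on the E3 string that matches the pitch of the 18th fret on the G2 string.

Fret 18 on G2 is MIDI 43 + 18 = 61 (Db4). On the E3 string (open MIDI 52), that pitch is 61 − 52 = fret 9.

9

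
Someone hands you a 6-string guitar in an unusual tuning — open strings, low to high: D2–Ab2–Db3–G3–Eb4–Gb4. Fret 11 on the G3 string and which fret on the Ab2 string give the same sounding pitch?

Fret 11 on G3 is MIDI 55 + 11 = 66 (Gb4). On the Ab2 string (open MIDI 44), that pitch is 66 − 44 = fret 22.

22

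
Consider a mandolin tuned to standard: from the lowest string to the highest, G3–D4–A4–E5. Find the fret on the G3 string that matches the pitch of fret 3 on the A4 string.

17

A4 at fret 3 is A4 + 3 semitones = C5.
The open G3 string is 14 semitones below the open A4, so the same pitch on the G3 string lies at fret 3 + 14 = 17.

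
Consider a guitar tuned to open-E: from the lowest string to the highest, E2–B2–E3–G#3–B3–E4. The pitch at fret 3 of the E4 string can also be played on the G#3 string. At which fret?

E4 at fret 3 is E4 + 3 semitones = G4.
The open G#3 string is 8 semitones below the open E4, so the same pitch on the G#3 string lies at fret 3 + 8 = 11.

11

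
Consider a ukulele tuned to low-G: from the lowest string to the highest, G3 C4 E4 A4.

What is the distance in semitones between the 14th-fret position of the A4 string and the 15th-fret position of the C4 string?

A4 at fret 14 → B5 (MIDI 83); C4 at fret 15 → D♯5 (MIDI 75).
83 − 75 = 8, so the two pitches are 8 semitones apart, with B5 the higher.

8 semitones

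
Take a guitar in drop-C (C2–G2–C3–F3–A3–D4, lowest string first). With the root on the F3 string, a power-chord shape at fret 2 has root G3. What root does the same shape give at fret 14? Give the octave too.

G4

Moving from fret 2 to fret 14 shifts the root by 12 semitones.
G3 up 12 semitones is G4.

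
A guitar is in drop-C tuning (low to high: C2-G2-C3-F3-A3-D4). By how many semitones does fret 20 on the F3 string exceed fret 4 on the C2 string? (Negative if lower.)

33 semitones

F3 at fret 20 → C#5 (MIDI 73); C2 at fret 4 → E2 (MIDI 40).
73 − 40 = 33, so the two pitches are 33 semitones apart.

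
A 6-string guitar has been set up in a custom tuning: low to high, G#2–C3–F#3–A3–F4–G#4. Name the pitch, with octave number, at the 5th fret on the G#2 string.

Each fret is one semitone, so G#2 + 5 = C#3.

C#3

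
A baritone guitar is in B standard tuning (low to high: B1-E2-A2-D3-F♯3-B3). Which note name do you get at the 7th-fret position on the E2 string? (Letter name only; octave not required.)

B

E2 is MIDI 40. Adding 7 gives 47; 47 mod 12 = 11, i.e. B.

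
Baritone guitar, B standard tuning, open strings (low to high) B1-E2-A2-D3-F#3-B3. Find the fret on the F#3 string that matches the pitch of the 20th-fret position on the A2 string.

A2 at fret 20 is A2 + 20 semitones = F4.
The open F#3 string is 9 semitones above the open A2, so the same pitch on the F#3 string lies at fret 20 − 9 = 11.

11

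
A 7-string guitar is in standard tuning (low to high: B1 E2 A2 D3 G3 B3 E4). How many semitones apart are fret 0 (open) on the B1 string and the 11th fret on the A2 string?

B1 at fret 0 → B1 (MIDI 35); A2 at fret 11 → G#3 (MIDI 56).
35 − 56 = -21, so the two pitches are 21 semitones apart, with G#3 the higher.

21 semitones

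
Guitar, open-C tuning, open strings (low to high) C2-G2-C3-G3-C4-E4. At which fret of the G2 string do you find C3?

5

C3 is 5 semitones above the open G2 (G–G#–A–A#–B–C), so it sits at fret 5.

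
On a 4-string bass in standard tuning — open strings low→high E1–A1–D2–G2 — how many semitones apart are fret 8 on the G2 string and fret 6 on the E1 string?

17 semitones

G2 at fret 8 → D#3 (MIDI 51); E1 at fret 6 → A#1 (MIDI 34).
51 − 34 = 17, so the two pitches are 17 semitones apart, with D#3 the higher.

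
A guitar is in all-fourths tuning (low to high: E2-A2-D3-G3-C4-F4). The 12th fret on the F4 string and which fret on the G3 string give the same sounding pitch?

22

Fret 12 on F4 is MIDI 65 + 12 = 77 (F5). On the G3 string (open MIDI 55), that pitch is 77 − 55 = fret 22.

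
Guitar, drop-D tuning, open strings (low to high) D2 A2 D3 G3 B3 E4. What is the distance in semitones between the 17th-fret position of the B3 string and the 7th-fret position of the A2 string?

B3 at fret 17 → E5 (MIDI 76); A2 at fret 7 → E3 (MIDI 52).
76 − 52 = 24, so the two pitches are 24 semitones apart, with E5 the higher.

24 semitones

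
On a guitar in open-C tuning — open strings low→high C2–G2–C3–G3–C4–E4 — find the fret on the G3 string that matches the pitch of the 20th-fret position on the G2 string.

Fret 20 on G2 is MIDI 43 + 20 = 63 (D#4). On the G3 string (open MIDI 55), that pitch is 63 − 55 = fret 8.

8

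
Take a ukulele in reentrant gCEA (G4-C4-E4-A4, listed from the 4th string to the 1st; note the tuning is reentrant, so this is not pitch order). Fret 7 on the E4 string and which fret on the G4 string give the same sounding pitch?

4

Fret 7 on E4 is MIDI 64 + 7 = 71 (B4). On the G4 string (open MIDI 67), that pitch is 71 − 67 = fret 4.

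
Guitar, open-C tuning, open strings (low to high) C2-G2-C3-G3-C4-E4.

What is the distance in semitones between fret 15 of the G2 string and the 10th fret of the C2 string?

G2 at fret 15 → A#3 (MIDI 58); C2 at fret 10 → A#2 (MIDI 46).
58 − 46 = 12, so the two pitches are 12 semitones apart, with A#3 the higher.

12 semitones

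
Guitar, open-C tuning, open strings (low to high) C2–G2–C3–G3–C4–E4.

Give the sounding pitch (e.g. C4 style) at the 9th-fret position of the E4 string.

C#5

E4 is MIDI 64. Adding 9 gives 73, which is C#5.
(Equivalently spelled Db5.)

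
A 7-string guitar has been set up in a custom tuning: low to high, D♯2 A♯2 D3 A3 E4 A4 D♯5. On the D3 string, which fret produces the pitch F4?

15

F4 is 15 semitones above the open D3 (D–D#–E–F–…–D#–E–F), so it sits at fret 15.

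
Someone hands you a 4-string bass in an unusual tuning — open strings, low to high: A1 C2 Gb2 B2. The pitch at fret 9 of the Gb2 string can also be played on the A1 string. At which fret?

Fret 9 on Gb2 is MIDI 42 + 9 = 51 (Eb3). On the A1 string (open MIDI 33), that pitch is 51 − 33 = fret 18.

18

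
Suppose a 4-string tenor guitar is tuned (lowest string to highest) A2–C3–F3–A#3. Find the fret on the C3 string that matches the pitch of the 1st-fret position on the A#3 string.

A#3 at fret 1 is A#3 + 1 semitone = B3.
The open C3 string is 10 semitones below the open A#3, so the same pitch on the C3 string lies at fret 1 + 10 = 11.

11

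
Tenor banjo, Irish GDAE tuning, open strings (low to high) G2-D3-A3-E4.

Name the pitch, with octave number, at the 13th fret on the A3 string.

A#4

Each fret is one semitone, so A3 + 13 = A#4.
(Equivalently spelled Bb4.)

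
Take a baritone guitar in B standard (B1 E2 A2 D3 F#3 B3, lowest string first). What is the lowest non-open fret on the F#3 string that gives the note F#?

From F#3, count semitones up the chromatic scale until reaching F#: F#–G–G#–A–…–E–F–F# — 12 steps.

12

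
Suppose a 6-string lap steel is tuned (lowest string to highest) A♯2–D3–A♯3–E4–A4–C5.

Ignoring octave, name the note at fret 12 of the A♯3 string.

A♯

A♯3 is MIDI 58. Adding 12 gives 70; 70 mod 12 = 10, i.e. A♯.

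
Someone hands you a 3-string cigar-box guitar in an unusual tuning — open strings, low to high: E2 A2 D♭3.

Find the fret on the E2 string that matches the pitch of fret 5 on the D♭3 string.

Fret 5 on D♭3 is MIDI 49 + 5 = 54 (G♭3). On the E2 string (open MIDI 40), that pitch is 54 − 40 = fret 14.

14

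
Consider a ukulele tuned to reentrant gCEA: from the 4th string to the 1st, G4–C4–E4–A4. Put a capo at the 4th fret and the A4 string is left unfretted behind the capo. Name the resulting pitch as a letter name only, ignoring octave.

The capo raises the open A4 by 4 semitones to C#5; fretting 0 more gives A4 + 4 + 0 = A4 + 4 semitones, landing on C#.
(Also written Db.)

C#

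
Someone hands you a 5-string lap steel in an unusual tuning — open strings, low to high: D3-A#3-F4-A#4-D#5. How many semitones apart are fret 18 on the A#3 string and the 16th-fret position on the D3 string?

A#3 at fret 18 → E5 (MIDI 76); D3 at fret 16 → F#4 (MIDI 66).
76 − 66 = 10, so the two pitches are 10 semitones apart, with E5 the higher.

10 semitones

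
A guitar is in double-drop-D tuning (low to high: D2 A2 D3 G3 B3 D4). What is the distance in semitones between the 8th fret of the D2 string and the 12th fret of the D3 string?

16 semitones

D2 at fret 8 → A#2 (MIDI 46); D3 at fret 12 → D4 (MIDI 62).
46 − 62 = -16, so the two pitches are 16 semitones apart, with D4 the higher.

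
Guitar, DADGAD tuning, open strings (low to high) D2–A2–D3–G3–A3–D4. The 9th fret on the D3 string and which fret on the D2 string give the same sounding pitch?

21

Fret 9 on D3 is MIDI 50 + 9 = 59 (B3). On the D2 string (open MIDI 38), that pitch is 59 − 38 = fret 21.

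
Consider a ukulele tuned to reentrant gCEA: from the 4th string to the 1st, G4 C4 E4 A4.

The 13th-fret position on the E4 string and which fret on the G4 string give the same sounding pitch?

E4 at fret 13 is E4 + 13 semitones = F5.
The open G4 string is 3 semitones above the open E4, so the same pitch on the G4 string lies at fret 13 − 3 = 10.

10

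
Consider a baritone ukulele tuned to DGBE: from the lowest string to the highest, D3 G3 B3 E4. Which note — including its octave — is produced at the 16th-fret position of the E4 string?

G♯5

The open E4 string plus 16 semitones: E–F–F#–G–…–F#–G–G#.
The walk passes from B into C once, so the octave number goes from 4 to 5.
(Equivalently spelled A♭5.)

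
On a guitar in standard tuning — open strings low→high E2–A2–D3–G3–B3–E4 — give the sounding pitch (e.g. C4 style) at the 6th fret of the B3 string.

The open B3 string plus 6 semitones: B–C–C#–D–D#–E–F.
The walk passes from B into C once, so the octave number goes from 3 to 4.

F4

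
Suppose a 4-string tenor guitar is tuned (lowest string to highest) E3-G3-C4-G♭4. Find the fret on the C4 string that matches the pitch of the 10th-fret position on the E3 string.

E3 at fret 10 is E3 + 10 semitones = D4.
The open C4 string is 8 semitones above the open E3, so the same pitch on the C4 string lies at fret 10 − 8 = 2.

2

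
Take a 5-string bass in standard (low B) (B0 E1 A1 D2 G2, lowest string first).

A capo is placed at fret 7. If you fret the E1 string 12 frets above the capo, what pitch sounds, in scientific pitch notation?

The capo raises the open E1 by 7 semitones to B1; fretting 12 more gives E1 + 7 + 12 = E1 + 19 semitones = B2.

B2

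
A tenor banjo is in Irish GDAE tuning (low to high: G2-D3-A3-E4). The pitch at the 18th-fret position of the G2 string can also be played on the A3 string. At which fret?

4

G2 at fret 18 is G2 + 18 semitones = C#4.
The open A3 string is 14 semitones above the open G2, so the same pitch on the A3 string lies at fret 18 − 14 = 4.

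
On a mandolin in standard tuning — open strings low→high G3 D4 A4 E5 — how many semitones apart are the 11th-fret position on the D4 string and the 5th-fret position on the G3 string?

D4 at fret 11 → C♯5 (MIDI 73); G3 at fret 5 → C4 (MIDI 60).
73 − 60 = 13, so the two pitches are 13 semitones apart, with C♯5 the higher.

13 semitones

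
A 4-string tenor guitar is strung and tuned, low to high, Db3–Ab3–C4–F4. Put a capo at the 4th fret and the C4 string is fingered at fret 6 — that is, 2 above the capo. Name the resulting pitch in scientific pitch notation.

Gb4

The capo raises the open C4 by 4 semitones to E4; fretting 2 more gives C4 + 4 + 2 = C4 + 6 semitones = Gb4.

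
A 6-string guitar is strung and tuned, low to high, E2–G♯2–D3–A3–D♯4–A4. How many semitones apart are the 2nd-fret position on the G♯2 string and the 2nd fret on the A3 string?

13 semitones

G♯2 at fret 2 → A♯2 (MIDI 46); A3 at fret 2 → B3 (MIDI 59).
46 − 59 = -13, so the two pitches are 13 semitones apart, with B3 the higher.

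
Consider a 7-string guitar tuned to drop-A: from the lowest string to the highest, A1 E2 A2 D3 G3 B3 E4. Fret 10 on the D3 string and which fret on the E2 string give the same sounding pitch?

20

Fret 10 on D3 is MIDI 50 + 10 = 60 (C4). On the E2 string (open MIDI 40), that pitch is 60 − 40 = fret 20.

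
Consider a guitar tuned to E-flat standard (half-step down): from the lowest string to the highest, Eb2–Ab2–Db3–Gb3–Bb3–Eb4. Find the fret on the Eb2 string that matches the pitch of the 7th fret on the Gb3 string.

22

Gb3 at fret 7 is Gb3 + 7 semitones = Db4.
The open Eb2 string is 15 semitones below the open Gb3, so the same pitch on the Eb2 string lies at fret 7 + 15 = 22.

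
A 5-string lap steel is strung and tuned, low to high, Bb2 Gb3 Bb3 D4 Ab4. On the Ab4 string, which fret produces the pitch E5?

E5 is 8 semitones above the open Ab4 (Ab–A–Bb–B–C–Db–D–Eb–E), so it sits at fret 8.

8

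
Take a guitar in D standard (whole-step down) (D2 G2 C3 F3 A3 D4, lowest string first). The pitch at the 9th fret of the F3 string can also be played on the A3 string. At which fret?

5

F3 at fret 9 is F3 + 9 semitones = D4.
The open A3 string is 4 semitones above the open F3, so the same pitch on the A3 string lies at fret 9 − 4 = 5.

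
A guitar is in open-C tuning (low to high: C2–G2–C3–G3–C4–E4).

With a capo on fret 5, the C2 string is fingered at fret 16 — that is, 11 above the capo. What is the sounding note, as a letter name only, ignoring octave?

The capo raises the open C2 by 5 semitones to F2; fretting 11 more gives C2 + 5 + 11 = C2 + 16 semitones, landing on E.

E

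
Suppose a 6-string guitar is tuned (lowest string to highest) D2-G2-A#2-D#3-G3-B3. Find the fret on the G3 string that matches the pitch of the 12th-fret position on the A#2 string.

3

A#2 at fret 12 is A#2 + 12 semitones = A#3.
The open G3 string is 9 semitones above the open A#2, so the same pitch on the G3 string lies at fret 12 − 9 = 3.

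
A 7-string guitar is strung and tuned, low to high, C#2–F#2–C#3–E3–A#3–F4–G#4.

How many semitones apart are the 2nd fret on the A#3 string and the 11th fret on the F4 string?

16 semitones

A#3 at fret 2 → C4 (MIDI 60); F4 at fret 11 → E5 (MIDI 76).
60 − 76 = -16, so the two pitches are 16 semitones apart, with E5 the higher.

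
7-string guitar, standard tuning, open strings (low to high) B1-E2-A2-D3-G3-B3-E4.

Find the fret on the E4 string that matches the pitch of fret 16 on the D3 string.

Fret 16 on D3 is MIDI 50 + 16 = 66 (F♯4). On the E4 string (open MIDI 64), that pitch is 66 − 64 = fret 2.

2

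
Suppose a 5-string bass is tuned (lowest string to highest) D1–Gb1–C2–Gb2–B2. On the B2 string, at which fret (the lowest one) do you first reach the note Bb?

11

From B2, count semitones up the chromatic scale until reaching Bb: B–C–Db–D–…–Ab–A–Bb — 11 steps.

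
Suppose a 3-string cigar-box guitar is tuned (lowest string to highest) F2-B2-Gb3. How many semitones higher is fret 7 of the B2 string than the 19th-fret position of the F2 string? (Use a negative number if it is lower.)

B2 at fret 7 → Gb3 (MIDI 54); F2 at fret 19 → C4 (MIDI 60).
54 − 60 = -6, so the two pitches are 6 semitones apart.

-6 semitones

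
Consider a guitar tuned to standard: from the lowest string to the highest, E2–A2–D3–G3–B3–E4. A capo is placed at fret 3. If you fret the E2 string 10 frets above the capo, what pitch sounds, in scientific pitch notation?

The capo raises the open E2 by 3 semitones to G2; fretting 10 more gives E2 + 3 + 10 = E2 + 13 semitones = F3.

F3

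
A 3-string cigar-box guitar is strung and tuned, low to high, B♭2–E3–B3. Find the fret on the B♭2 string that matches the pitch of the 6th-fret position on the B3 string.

19

Fret 6 on B3 is MIDI 59 + 6 = 65 (F4). On the B♭2 string (open MIDI 46), that pitch is 65 − 46 = fret 19.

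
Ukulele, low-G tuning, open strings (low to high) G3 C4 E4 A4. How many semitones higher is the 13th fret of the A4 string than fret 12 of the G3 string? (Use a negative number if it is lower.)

15 semitones

A4 at fret 13 → A#5 (MIDI 82); G3 at fret 12 → G4 (MIDI 67).
82 − 67 = 15, so the two pitches are 15 semitones apart.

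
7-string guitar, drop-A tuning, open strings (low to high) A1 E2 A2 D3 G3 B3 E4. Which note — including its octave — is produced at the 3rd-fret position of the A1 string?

C2

The open A1 string plus 3 semitones: A–A#–B–C.
The walk passes from B into C once, so the octave number goes from 1 to 2.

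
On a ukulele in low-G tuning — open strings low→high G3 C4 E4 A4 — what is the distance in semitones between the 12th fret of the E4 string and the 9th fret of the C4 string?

7 semitones

E4 at fret 12 → E5 (MIDI 76); C4 at fret 9 → A4 (MIDI 69).
76 − 69 = 7, so the two pitches are 7 semitones apart, with E5 the higher.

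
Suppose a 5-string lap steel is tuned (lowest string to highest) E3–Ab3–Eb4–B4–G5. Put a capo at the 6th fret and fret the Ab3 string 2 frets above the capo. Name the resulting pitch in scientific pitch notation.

The capo raises the open Ab3 by 6 semitones to D4; fretting 2 more gives Ab3 + 6 + 2 = Ab3 + 8 semitones = E4.

E4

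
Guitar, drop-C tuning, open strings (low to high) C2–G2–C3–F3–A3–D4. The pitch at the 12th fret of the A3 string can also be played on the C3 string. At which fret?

Fret 12 on A3 is MIDI 57 + 12 = 69 (A4). On the C3 string (open MIDI 48), that pitch is 69 − 48 = fret 21.

21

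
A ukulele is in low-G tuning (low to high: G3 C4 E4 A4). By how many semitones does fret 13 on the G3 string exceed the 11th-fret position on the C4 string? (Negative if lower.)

G3 at fret 13 → G♯4 (MIDI 68); C4 at fret 11 → B4 (MIDI 71).
68 − 71 = -3, so the two pitches are 3 semitones apart.

-3 semitones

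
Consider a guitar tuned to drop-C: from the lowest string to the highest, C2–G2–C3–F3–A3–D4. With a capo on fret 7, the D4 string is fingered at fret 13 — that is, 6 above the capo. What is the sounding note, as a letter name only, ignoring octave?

D#

The capo raises the open D4 by 7 semitones to A4; fretting 6 more gives D4 + 7 + 6 = D4 + 13 semitones, landing on D#.
(Also written Eb.)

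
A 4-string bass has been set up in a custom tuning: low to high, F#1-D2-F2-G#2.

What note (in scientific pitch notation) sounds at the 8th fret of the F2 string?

The open F2 string plus 8 semitones: F–F#–G–G#–A–A#–B–C–C#.
The walk passes from B into C once, so the octave number goes from 2 to 3.
(Equivalently spelled Db3.)

C#3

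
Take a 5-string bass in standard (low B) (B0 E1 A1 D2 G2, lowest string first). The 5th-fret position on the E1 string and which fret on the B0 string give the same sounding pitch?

10

E1 at fret 5 is E1 + 5 semitones = A1.
The open B0 string is 5 semitones below the open E1, so the same pitch on the B0 string lies at fret 5 + 5 = 10.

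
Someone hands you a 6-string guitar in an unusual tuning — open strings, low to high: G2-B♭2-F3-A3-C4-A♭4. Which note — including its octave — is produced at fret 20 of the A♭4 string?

A♭4 is MIDI 68. Adding 20 gives 88, which is E6.

E6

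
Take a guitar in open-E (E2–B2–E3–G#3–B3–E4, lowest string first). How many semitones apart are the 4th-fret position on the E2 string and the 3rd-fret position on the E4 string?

23 semitones

E2 at fret 4 → G#2 (MIDI 44); E4 at fret 3 → G4 (MIDI 67).
44 − 67 = -23, so the two pitches are 23 semitones apart, with G4 the higher.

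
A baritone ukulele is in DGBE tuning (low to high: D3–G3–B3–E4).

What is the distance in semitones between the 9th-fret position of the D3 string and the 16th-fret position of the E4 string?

D3 at fret 9 → B3 (MIDI 59); E4 at fret 16 → G#5 (MIDI 80).
59 − 80 = -21, so the two pitches are 21 semitones apart, with G#5 the higher.

21 semitones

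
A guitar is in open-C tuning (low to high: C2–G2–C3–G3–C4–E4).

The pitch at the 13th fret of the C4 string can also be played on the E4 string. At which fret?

C4 at fret 13 is C4 + 13 semitones = C#5.
The open E4 string is 4 semitones above the open C4, so the same pitch on the E4 string lies at fret 13 − 4 = 9.

9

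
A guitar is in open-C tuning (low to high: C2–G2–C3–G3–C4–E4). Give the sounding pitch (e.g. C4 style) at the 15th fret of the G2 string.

A#3

The open G2 string plus 15 semitones: G–G#–A–A#–…–G#–A–A#.
The walk passes from B into C once, so the octave number goes from 2 to 3.
(Equivalently spelled Bb3.)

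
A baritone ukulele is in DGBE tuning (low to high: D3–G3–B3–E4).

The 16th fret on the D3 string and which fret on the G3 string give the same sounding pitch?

Fret 16 on D3 is MIDI 50 + 16 = 66 (F#4). On the G3 string (open MIDI 55), that pitch is 66 − 55 = fret 11.

11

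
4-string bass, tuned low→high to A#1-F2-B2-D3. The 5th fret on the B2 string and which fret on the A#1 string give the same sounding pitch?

B2 at fret 5 is B2 + 5 semitones = E3.
The open A#1 string is 13 semitones below the open B2, so the same pitch on the A#1 string lies at fret 5 + 13 = 18.

18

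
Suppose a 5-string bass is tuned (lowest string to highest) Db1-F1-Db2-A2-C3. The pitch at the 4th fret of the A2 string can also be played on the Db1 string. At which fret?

Fret 4 on A2 is MIDI 45 + 4 = 49 (Db3). On the Db1 string (open MIDI 25), that pitch is 49 − 25 = fret 24.

24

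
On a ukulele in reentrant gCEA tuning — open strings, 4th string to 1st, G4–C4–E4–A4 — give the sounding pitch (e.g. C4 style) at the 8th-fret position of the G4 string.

D#5

G4 is MIDI 67. Adding 8 gives 75, which is D#5.
(Equivalently spelled Eb5.)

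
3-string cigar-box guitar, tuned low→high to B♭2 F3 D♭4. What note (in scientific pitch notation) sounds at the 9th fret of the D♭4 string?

B♭4

The open D♭4 string plus 9 semitones: Db–D–Eb–E–F–Gb–G–Ab–A–Bb.
No B→C boundary is crossed, so the octave stays at 4.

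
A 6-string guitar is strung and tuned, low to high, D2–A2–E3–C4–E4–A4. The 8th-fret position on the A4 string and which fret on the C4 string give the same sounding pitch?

Fret 8 on A4 is MIDI 69 + 8 = 77 (F5). On the C4 string (open MIDI 60), that pitch is 77 − 60 = fret 17.

17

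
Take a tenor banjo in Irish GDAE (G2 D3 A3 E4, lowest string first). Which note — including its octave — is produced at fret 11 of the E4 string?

D#5

The open E4 string plus 11 semitones: E–F–F#–G–…–C#–D–D#.
The walk passes from B into C once, so the octave number goes from 4 to 5.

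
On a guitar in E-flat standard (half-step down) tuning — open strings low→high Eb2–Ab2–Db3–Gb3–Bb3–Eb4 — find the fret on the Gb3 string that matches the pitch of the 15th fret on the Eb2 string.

Fret 15 on Eb2 is MIDI 39 + 15 = 54 (Gb3). On the Gb3 string (open MIDI 54), that pitch is 54 − 54 = fret 0.

0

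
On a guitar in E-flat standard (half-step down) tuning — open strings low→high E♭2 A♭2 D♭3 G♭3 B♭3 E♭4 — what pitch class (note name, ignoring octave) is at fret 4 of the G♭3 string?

B♭

Each fret is one semitone, so G♭3 + 4 = B♭.
(Equivalently spelled A♯.)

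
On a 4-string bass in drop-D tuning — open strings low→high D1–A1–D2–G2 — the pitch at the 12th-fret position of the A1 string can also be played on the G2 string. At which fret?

A1 at fret 12 is A1 + 12 semitones = A2.
The open G2 string is 10 semitones above the open A1, so the same pitch on the G2 string lies at fret 12 − 10 = 2.

2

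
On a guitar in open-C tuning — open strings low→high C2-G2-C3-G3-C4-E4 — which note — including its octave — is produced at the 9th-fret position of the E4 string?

C#5

Each fret is one semitone, so E4 + 9 = C#5.
(Equivalently spelled Db5.)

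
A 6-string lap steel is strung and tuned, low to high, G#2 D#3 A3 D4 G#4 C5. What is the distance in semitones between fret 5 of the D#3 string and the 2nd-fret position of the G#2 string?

D#3 at fret 5 → G#3 (MIDI 56); G#2 at fret 2 → A#2 (MIDI 46).
56 − 46 = 10, so the two pitches are 10 semitones apart, with G#3 the higher.

10 semitones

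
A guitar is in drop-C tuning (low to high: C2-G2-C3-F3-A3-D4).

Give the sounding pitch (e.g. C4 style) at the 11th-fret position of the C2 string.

C2 is MIDI 36. Adding 11 gives 47, which is B2.

B2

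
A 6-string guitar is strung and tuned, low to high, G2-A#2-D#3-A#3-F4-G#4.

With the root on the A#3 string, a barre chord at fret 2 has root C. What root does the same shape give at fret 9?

G

Moving from fret 2 to fret 9 shifts the root by 7 semitones.
C up 7 semitones is G.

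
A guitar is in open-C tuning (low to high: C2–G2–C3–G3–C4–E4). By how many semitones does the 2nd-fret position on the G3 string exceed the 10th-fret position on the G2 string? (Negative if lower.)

G3 at fret 2 → A3 (MIDI 57); G2 at fret 10 → F3 (MIDI 53).
57 − 53 = 4, so the two pitches are 4 semitones apart.

4 semitones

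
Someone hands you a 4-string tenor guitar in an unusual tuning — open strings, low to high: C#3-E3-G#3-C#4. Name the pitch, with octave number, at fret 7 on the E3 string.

B3

The open E3 string plus 7 semitones: E–F–F#–G–G#–A–A#–B.
No B→C boundary is crossed, so the octave stays at 3.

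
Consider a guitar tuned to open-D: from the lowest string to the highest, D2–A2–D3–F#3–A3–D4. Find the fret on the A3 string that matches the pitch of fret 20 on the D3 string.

13

Fret 20 on D3 is MIDI 50 + 20 = 70 (A#4). On the A3 string (open MIDI 57), that pitch is 70 − 57 = fret 13.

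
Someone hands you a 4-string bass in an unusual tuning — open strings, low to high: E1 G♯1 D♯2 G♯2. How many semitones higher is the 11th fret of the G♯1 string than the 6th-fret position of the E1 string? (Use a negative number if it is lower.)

G♯1 at fret 11 → G2 (MIDI 43); E1 at fret 6 → A♯1 (MIDI 34).
43 − 34 = 9, so the two pitches are 9 semitones apart.

9 semitones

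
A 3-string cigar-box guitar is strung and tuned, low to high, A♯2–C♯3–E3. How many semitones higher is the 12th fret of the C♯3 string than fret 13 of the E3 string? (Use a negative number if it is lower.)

-4 semitones

C♯3 at fret 12 → C♯4 (MIDI 61); E3 at fret 13 → F4 (MIDI 65).
61 − 65 = -4, so the two pitches are 4 semitones apart.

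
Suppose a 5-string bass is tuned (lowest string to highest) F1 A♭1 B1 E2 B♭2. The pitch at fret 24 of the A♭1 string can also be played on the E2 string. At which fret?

A♭1 at fret 24 is A♭1 + 24 semitones = A♭3.
The open E2 string is 8 semitones above the open A♭1, so the same pitch on the E2 string lies at fret 24 − 8 = 16.

16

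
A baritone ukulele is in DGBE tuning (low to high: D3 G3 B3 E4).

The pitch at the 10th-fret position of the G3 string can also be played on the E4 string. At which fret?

G3 at fret 10 is G3 + 10 semitones = F4.
The open E4 string is 9 semitones above the open G3, so the same pitch on the E4 string lies at fret 10 − 9 = 1.

1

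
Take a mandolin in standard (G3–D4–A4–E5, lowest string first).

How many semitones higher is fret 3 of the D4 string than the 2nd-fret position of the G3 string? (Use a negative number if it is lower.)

8 semitones

D4 at fret 3 → F4 (MIDI 65); G3 at fret 2 → A3 (MIDI 57).
65 − 57 = 8, so the two pitches are 8 semitones apart.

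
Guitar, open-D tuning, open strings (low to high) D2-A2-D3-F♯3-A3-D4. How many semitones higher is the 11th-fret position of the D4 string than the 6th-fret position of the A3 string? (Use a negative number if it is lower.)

10 semitones

D4 at fret 11 → C♯5 (MIDI 73); A3 at fret 6 → D♯4 (MIDI 63).
73 − 63 = 10, so the two pitches are 10 semitones apart.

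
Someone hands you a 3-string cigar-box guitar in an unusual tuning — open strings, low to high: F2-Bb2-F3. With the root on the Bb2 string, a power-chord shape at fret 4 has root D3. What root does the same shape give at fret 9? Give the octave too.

Moving from fret 4 to fret 9 shifts the root by 5 semitones.
D3 up 5 semitones is G3.

G3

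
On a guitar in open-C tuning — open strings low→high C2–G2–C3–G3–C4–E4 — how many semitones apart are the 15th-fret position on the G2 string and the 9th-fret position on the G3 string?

6 semitones

G2 at fret 15 → A#3 (MIDI 58); G3 at fret 9 → E4 (MIDI 64).
58 − 64 = -6, so the two pitches are 6 semitones apart, with E4 the higher.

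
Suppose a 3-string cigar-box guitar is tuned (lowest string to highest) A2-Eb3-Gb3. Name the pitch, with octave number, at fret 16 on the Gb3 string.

Bb4

The open Gb3 string plus 16 semitones: Gb–G–Ab–A–…–Ab–A–Bb.
The walk passes from B into C once, so the octave number goes from 3 to 4.
(Equivalently spelled A#4.)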